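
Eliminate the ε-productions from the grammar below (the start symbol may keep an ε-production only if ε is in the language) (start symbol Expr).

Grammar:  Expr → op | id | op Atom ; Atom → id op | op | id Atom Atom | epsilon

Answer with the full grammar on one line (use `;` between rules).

Expr → op | id | op Atom; Atom → id op | op | id Atom Atom | id Atom | id

Nullable nonterminals: {Atom}.
ε ∉ L(G), so no ε-production is kept.
For each production, add variants omitting each subset of nullable occurrences: Atom → id Atom Atom gives id Atom Atom | id Atom | id.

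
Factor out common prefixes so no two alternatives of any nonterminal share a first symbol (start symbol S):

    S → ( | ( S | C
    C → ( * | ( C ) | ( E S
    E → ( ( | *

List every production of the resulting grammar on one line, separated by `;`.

S has alternatives sharing prefix '(': factor to S → ( S' with S' → ε | S.
C has alternatives sharing prefix '(': factor to C → ( C' with C' → * | C ) | E S.

S → C | ( S'; C → ( C'; E → ( ( | *; S' → ε | S; C' → * | C ) | E S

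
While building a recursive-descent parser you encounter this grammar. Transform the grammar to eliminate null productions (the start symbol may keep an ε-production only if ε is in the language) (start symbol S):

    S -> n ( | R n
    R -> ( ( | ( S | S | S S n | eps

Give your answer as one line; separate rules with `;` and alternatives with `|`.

Nullable set = {R}.
ε ∉ L(G), so no ε-production is kept.
Expand every rule over subsets of its nullable positions: S → R n gives R n | n.

S -> n ( | R n | n; R -> ( ( | ( S | S | S S n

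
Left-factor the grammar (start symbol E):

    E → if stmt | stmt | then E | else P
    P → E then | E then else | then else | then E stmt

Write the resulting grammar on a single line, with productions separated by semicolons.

P has alternatives sharing prefix 'E then': factor to P → E then P' with P' → ε | else.
P has alternatives sharing prefix 'then': factor to P → then P'' with P'' → else | E stmt.

E → if stmt | stmt | then E | else P; P → E then P' | then P''; P' → ε | else; P'' → else | E stmt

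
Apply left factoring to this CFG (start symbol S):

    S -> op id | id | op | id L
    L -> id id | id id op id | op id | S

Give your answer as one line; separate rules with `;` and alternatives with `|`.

S -> op S' | id S''; L -> op id | S | id id L'; S' -> id | epsilon; S'' -> epsilon | L; L' -> epsilon | op id

S has alternatives sharing prefix 'op': factor to S → op S' with S' → id | ε.
S has alternatives sharing prefix 'id': factor to S → id S'' with S'' → ε | L.
L has alternatives sharing prefix 'id id': factor to L → id id L' with L' → ε | op id.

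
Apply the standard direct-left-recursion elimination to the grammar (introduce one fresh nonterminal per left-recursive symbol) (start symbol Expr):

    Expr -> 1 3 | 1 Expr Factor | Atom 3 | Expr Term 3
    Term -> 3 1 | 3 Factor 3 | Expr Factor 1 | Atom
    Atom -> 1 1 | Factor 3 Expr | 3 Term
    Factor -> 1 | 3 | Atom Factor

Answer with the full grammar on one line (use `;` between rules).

Expr -> 1 3 Expr1 | 1 Expr Factor Expr1 | Atom 3 Expr1; Term -> 3 1 | 3 Factor 3 | Expr Factor 1 | Atom; Atom -> 1 1 | Factor 3 Expr | 3 Term; Factor -> 1 | 3 | Atom Factor; Expr1 -> Term 3 Expr1 | ε

Left recursion appears on Expr.
For Expr: α = {Term 3}, β = {1 3, 1 Expr Factor, Atom 3}. Rewrite as Expr → β Expr1 and Expr1 → α Expr1 | ε.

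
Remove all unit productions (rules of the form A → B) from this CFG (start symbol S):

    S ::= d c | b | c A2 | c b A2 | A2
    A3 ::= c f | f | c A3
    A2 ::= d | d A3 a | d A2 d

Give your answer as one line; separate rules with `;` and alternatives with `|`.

Unit pairs: S ⇒* {A2}.
Replace each nonterminal's rules with the union of the non-unit rules of every nonterminal it unit-derives.

S ::= d | d A3 a | d A2 d | d c | b | c A2 | c b A2; A3 ::= c f | f | c A3; A2 ::= d | d A3 a | d A2 d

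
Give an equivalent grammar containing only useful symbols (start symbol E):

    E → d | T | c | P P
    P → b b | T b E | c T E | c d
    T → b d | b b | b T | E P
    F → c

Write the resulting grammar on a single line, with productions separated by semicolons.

E → d | T | c | P P; P → b b | T b E | c T E | c d; T → b d | b b | b T | E P

Generating nonterminals: {E, F, P, T}.
Reachable from E after that: {E, P, T}.
Removed useless symbols: {F} and every production mentioning them.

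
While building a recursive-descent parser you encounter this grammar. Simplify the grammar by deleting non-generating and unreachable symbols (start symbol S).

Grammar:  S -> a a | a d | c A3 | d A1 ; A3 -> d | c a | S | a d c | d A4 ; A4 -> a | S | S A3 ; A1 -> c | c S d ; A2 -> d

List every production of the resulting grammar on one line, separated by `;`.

S -> a a | a d | c A3 | d A1; A3 -> d | c a | S | a d c | d A4; A4 -> a | S | S A3; A1 -> c | c S d

Generating nonterminals: {A1, A2, A3, A4, S}.
Reachable from S after that: {A1, A3, A4, S}.
Removed useless symbols: {A2} and every production mentioning them.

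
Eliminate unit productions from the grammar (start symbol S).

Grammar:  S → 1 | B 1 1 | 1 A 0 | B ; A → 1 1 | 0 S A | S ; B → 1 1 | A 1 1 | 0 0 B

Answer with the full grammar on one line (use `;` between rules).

S → 1 1 | A 1 1 | 0 0 B | 1 | B 1 1 | 1 A 0; A → 1 1 | A 1 1 | 0 0 B | 1 | B 1 1 | 1 A 0 | 0 S A; B → 1 1 | A 1 1 | 0 0 B

Unit pairs: A ⇒* {B, S}; S ⇒* {B}.
For every A with A ⇒* B via unit rules, add B's non-unit alternatives to A; then delete every rule of the form X → Y.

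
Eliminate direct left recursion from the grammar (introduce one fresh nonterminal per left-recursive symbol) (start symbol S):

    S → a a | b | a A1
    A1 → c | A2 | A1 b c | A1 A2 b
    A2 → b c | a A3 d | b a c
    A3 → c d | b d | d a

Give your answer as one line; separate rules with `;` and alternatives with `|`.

S → a a | b | a A1; A1 → c A1' | A2 A1'; A2 → b c | a A3 d | b a c; A3 → c d | b d | d a; A1' → b c A1' | A2 b A1' | ε

Directly left-recursive nonterminal: A1.
For A1: α = {b c, A2 b}, β = {c, A2}. Rewrite as A1 → β A1' and A1' → α A1' | ε.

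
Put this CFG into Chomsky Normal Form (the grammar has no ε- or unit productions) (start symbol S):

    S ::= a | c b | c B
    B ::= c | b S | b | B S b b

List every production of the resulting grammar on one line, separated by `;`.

Introduce a nonterminal for each terminal appearing in a rule of length ≥ 2: X1 → c, X2 → b.
Binarize each right-hand side of length ≥ 3 by chaining fresh nonterminals (Y1, Y2, …): affected rules were B → B S X2 X2.

S ::= a | X1 X2 | X1 B; B ::= c | X2 S | b | B Y1; X1 ::= c; X2 ::= b; Y1 ::= S Y2; Y2 ::= X2 X2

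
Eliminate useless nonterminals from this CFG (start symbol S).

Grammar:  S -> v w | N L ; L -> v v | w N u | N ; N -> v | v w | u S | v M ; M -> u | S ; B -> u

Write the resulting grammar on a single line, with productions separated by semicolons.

Generating nonterminals: {B, L, M, N, S}.
Reachable from S after that: {L, M, N, S}.
Removed useless symbols: {B} and every production mentioning them.

S -> v w | N L; L -> v v | w N u | N; N -> v | v w | u S | v M; M -> u | S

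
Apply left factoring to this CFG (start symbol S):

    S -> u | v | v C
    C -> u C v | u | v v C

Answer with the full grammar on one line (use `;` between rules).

S -> u | v S'; C -> v v C | u C'; S' -> ε | C; C' -> C v | ε

S has alternatives sharing prefix 'v': factor to S → v S' with S' → ε | C.
C has alternatives sharing prefix 'u': factor to C → u C' with C' → C v | ε.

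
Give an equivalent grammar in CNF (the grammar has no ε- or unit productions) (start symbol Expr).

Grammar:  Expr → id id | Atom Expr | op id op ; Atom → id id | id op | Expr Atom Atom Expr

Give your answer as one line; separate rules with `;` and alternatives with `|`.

Introduce a nonterminal for each terminal appearing in a rule of length ≥ 2: X1 → id, X2 → op.
Binarize each right-hand side of length ≥ 3 by chaining fresh nonterminals (Y1, Y2, …): affected rules were Expr → X2 X1 X2; Atom → Expr Atom Atom Expr.

Expr → X1 X1 | Atom Expr | X2 Y1; Atom → X1 X1 | X1 X2 | Expr Y2; X1 → id; X2 → op; Y1 → X1 X2; Y2 → Atom Y3; Y3 → Atom Expr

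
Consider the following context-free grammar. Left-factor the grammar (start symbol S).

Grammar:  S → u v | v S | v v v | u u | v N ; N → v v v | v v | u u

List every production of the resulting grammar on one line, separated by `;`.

S → v S' | u S''; N → u u | v v N'; S' → S | v v | N; S'' → v | u; N' → v | ε

S has alternatives sharing prefix 'v': factor to S → v S' with S' → S | v v | N.
S has alternatives sharing prefix 'u': factor to S → u S'' with S'' → v | u.
N has alternatives sharing prefix 'v v': factor to N → v v N' with N' → v | ε.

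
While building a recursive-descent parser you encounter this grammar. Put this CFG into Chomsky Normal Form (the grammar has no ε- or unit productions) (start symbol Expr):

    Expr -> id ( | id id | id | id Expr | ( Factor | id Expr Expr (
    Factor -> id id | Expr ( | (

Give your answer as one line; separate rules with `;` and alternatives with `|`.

Expr -> X1 X2 | X1 X1 | id | X1 Expr | X2 Factor | X1 Y1; Factor -> X1 X1 | Expr X2 | (; X1 -> id; X2 -> (; Y1 -> Expr Y2; Y2 -> Expr X2

Introduce a nonterminal for each terminal appearing in a rule of length ≥ 2: X1 → id, X2 → (.
Binarize each right-hand side of length ≥ 3 by chaining fresh nonterminals (Y1, Y2, …): affected rules were Expr → X1 Expr Expr X2.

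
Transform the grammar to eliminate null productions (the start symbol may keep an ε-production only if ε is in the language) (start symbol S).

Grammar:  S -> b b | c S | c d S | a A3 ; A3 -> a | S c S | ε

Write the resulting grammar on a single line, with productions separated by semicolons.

Nullable nonterminals: {A3}.
ε ∉ L(G), so no ε-production is kept.
Add the nullable-subset variants: S → a A3 gives a A3 | a.

S -> b b | c S | c d S | a A3 | a; A3 -> a | S c S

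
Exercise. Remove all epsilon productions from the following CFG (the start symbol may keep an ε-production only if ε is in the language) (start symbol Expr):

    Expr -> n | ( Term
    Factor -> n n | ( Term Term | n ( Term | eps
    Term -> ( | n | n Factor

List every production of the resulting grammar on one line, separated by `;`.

Expr -> n | ( Term; Factor -> n n | ( Term Term | n ( Term; Term -> ( | n | n Factor

Nullable nonterminals: {Factor}.
ε ∉ L(G), so no ε-production is kept.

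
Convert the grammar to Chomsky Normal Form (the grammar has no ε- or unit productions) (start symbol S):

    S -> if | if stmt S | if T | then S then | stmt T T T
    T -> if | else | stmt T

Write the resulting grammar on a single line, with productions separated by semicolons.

S -> if | X1 Y1 | X1 T | X3 Y2 | X2 Y3; T -> if | else | X2 T; X1 -> if; X2 -> stmt; X3 -> then; Y1 -> X2 S; Y2 -> S X3; Y3 -> T Y4; Y4 -> T T

Introduce a nonterminal for each terminal appearing in a rule of length ≥ 2: X1 → if, X2 → stmt, X3 → then.
Binarize each right-hand side of length ≥ 3 by chaining fresh nonterminals (Y1, Y2, …): affected rules were S → X1 X2 S; S → X3 S X3; S → X2 T T T.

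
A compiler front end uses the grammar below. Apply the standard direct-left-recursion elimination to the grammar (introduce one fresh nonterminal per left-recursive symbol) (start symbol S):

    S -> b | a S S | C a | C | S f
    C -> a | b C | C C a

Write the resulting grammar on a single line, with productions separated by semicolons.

Left recursion appears on S, C.
For S: α = {f}, β = {b, a S S, C a, C}. Rewrite as S → β S' and S' → α S' | ε.
For C: α = {C a}, β = {a, b C}. Rewrite as C → β C' and C' → α C' | ε.

S -> b S' | a S S S' | C a S' | C S'; C -> a C' | b C C'; S' -> f S' | ε; C' -> C a C' | ε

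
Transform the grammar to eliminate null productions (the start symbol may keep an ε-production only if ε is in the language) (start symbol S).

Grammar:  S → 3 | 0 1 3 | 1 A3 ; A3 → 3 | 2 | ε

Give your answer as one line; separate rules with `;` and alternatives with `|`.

S → 3 | 0 1 3 | 1 A3 | 1; A3 → 3 | 2

Nullable set = {A3}.
ε ∉ L(G), so no ε-production is kept.
For each production, add variants omitting each subset of nullable occurrences: S → 1 A3 gives 1 A3 | 1.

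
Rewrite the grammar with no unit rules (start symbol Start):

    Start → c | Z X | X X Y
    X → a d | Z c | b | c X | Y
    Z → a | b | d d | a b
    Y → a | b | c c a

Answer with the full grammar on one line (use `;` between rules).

Start → c | Z X | X X Y; X → a d | Z c | b | c X | a | c c a; Z → a | b | d d | a b; Y → a | b | c c a

Unit pairs: X ⇒* {Y}.
Replace each nonterminal's rules with the union of the non-unit rules of every nonterminal it unit-derives.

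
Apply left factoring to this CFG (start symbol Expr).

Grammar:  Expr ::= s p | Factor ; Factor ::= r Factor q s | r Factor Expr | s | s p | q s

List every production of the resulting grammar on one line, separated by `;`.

Expr ::= s p | Factor; Factor ::= q s | r Factor Factor1 | s Factor2; Factor1 ::= q s | Expr; Factor2 ::= ε | p

Factor has alternatives sharing prefix 'r Factor': factor to Factor → r Factor Factor1 with Factor1 → q s | Expr.
Factor has alternatives sharing prefix 's': factor to Factor → s Factor2 with Factor2 → ε | p.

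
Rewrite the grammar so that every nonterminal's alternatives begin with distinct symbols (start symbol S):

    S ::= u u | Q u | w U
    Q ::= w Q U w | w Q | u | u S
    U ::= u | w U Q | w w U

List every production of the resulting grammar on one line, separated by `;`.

S ::= u u | Q u | w U; Q ::= w Q Q' | u Q''; U ::= u | w U'; Q' ::= U w | ε; Q'' ::= ε | S; U' ::= U Q | w U

Q has alternatives sharing prefix 'w Q': factor to Q → w Q Q' with Q' → U w | ε.
Q has alternatives sharing prefix 'u': factor to Q → u Q'' with Q'' → ε | S.
U has alternatives sharing prefix 'w': factor to U → w U' with U' → U Q | w U.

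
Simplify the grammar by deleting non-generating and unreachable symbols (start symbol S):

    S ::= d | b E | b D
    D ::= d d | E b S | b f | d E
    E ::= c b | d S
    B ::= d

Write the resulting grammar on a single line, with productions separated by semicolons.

Generating nonterminals: {B, D, E, S}.
Reachable from S after that: {D, E, S}.
Removed useless symbols: {B} and every production mentioning them.

S ::= d | b E | b D; D ::= d d | E b S | b f | d E; E ::= c b | d S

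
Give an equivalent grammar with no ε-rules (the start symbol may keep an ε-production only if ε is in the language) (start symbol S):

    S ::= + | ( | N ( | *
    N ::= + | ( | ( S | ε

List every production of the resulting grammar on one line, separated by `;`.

S ::= + | ( | N ( | *; N ::= + | ( | ( S

Nullable nonterminals: {N}.
ε ∉ L(G), so no ε-production is kept.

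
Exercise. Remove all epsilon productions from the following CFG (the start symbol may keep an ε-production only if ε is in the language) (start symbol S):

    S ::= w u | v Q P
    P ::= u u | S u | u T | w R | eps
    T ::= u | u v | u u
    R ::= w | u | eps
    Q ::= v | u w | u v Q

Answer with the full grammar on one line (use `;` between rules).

Nullable set = {P, R}.
ε ∉ L(G), so no ε-production is kept.
Expand every rule over subsets of its nullable positions: S → v Q P gives v Q P | v Q. P → w R gives w R | w.

S ::= w u | v Q P | v Q; P ::= u u | S u | u T | w R | w; T ::= u | u v | u u; R ::= w | u; Q ::= v | u w | u v Q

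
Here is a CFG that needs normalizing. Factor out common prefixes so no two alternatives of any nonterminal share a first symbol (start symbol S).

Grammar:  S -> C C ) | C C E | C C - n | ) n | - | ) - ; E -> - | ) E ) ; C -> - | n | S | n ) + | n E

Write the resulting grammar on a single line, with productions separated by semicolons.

S has alternatives sharing prefix 'C C': factor to S → C C S' with S' → ) | E | - n.
S has alternatives sharing prefix ')': factor to S → ) S'' with S'' → n | -.
C has alternatives sharing prefix 'n': factor to C → n C' with C' → ε | ) + | E.

S -> - | C C S' | ) S''; E -> - | ) E ); C -> - | S | n C'; S' -> ) | E | - n; S'' -> n | -; C' -> ε | ) + | E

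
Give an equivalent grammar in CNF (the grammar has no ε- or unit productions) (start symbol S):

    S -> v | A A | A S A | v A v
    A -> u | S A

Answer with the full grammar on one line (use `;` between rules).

S -> v | A A | A Y1 | X1 Y2; A -> u | S A; X1 -> v; Y1 -> S A; Y2 -> A X1

Introduce a nonterminal for each terminal appearing in a rule of length ≥ 2: X1 → v.
Binarize each right-hand side of length ≥ 3 by chaining fresh nonterminals (Y1, Y2, …): affected rules were S → A S A; S → X1 A X1.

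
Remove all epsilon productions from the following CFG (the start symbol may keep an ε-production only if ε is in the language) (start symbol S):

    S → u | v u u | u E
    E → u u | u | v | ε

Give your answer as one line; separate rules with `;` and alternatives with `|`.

S → u | v u u | u E; E → u u | u | v

The nullable symbols are {E}.
ε ∉ L(G), so no ε-production is kept.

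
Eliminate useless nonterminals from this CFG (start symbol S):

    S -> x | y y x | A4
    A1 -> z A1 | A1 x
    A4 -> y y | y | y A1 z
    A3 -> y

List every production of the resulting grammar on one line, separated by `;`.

S -> x | y y x | A4; A4 -> y y | y

Generating nonterminals: {A3, A4, S}.
Reachable from S after that: {A4, S}.
Removed useless symbols: {A1, A3} and every production mentioning them.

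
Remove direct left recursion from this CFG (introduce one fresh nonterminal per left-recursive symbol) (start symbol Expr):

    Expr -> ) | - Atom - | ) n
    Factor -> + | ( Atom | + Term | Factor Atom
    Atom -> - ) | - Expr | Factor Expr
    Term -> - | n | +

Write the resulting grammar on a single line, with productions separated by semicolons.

Expr -> ) | - Atom - | ) n; Factor -> + Factor1 | ( Atom Factor1 | + Term Factor1; Atom -> - ) | - Expr | Factor Expr; Term -> - | n | +; Factor1 -> Atom Factor1 | eps

Directly left-recursive nonterminal: Factor.
For Factor: α = {Atom}, β = {+, ( Atom, + Term}. Rewrite as Factor → β Factor1 and Factor1 → α Factor1 | ε.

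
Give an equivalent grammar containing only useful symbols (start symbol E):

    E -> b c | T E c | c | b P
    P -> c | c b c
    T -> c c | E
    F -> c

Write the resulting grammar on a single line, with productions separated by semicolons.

Generating nonterminals: {E, F, P, T}.
Reachable from E after that: {E, P, T}.
Removed useless symbols: {F} and every production mentioning them.

E -> b c | T E c | c | b P; P -> c | c b c; T -> c c | E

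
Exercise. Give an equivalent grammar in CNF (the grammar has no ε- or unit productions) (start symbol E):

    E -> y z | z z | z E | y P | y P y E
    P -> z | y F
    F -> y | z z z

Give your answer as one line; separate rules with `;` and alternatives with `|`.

E -> X1 X2 | X2 X2 | X2 E | X1 P | X1 Y1; P -> z | X1 F; F -> y | X2 Y3; X1 -> y; X2 -> z; Y1 -> P Y2; Y2 -> X1 E; Y3 -> X2 X2

Introduce a nonterminal for each terminal appearing in a rule of length ≥ 2: X1 → y, X2 → z.
Binarize each right-hand side of length ≥ 3 by chaining fresh nonterminals (Y1, Y2, …): affected rules were E → X1 P X1 E; F → X2 X2 X2.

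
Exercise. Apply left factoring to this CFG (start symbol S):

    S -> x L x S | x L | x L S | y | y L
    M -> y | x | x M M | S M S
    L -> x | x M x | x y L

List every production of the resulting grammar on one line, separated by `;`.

S -> x L S' | y S''; M -> y | S M S | x M'; L -> x L'; S' -> x S | ε | S; S'' -> ε | L; M' -> ε | M M; L' -> ε | M x | y L

S has alternatives sharing prefix 'x L': factor to S → x L S' with S' → x S | ε | S.
S has alternatives sharing prefix 'y': factor to S → y S'' with S'' → ε | L.
M has alternatives sharing prefix 'x': factor to M → x M' with M' → ε | M M.
L has alternatives sharing prefix 'x': factor to L → x L' with L' → ε | M x | y L.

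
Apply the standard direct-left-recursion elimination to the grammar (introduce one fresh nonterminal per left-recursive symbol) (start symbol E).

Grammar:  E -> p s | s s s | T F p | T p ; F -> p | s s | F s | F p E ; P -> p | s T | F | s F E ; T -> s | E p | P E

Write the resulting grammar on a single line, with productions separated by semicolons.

E -> p s | s s s | T F p | T p; F -> p F' | s s F'; P -> p | s T | F | s F E; T -> s | E p | P E; F' -> s F' | p E F' | ε

Directly left-recursive nonterminal: F.
For F: α = {s, p E}, β = {p, s s}. Rewrite as F → β F' and F' → α F' | ε.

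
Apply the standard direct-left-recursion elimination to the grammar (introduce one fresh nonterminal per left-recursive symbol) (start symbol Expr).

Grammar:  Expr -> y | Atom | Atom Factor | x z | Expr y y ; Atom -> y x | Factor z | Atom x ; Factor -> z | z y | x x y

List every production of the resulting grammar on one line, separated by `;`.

Left recursion appears on Expr, Atom.
For Expr: α = {y y}, β = {y, Atom, Atom Factor, x z}. Rewrite as Expr → β Expr1 and Expr1 → α Expr1 | ε.
For Atom: α = {x}, β = {y x, Factor z}. Rewrite as Atom → β Atom1 and Atom1 → α Atom1 | ε.

Expr -> y Expr1 | Atom Expr1 | Atom Factor Expr1 | x z Expr1; Atom -> y x Atom1 | Factor z Atom1; Factor -> z | z y | x x y; Expr1 -> y y Expr1 | ε; Atom1 -> x Atom1 | ε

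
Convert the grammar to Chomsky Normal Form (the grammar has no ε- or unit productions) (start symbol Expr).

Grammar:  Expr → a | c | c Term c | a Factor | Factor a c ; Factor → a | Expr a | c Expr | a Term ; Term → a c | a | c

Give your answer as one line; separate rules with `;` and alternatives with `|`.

Introduce a nonterminal for each terminal appearing in a rule of length ≥ 2: X1 → c, X2 → a.
Binarize each right-hand side of length ≥ 3 by chaining fresh nonterminals (Y1, Y2, …): affected rules were Expr → X1 Term X1; Expr → Factor X2 X1.

Expr → a | c | X1 Y1 | X2 Factor | Factor Y2; Factor → a | Expr X2 | X1 Expr | X2 Term; Term → X2 X1 | a | c; X1 → c; X2 → a; Y1 → Term X1; Y2 → X2 X1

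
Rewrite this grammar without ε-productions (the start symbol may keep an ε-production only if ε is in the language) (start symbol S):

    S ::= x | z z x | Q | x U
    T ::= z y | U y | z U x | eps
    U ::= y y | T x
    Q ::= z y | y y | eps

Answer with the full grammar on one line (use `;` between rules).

The nullable symbols are {Q, S, T}.
ε ∈ L(G) since S is nullable, so keep S → ε.
For each production, add variants omitting each subset of nullable occurrences: U → T x gives T x | x.

S ::= x | z z x | Q | x U | ε; T ::= z y | U y | z U x; U ::= y y | T x | x; Q ::= z y | y y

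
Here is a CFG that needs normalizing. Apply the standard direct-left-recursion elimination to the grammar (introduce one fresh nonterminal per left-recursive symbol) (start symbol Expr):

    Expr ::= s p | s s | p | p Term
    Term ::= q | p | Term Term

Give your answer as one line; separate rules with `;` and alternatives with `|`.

Expr ::= s p | s s | p | p Term; Term ::= q Term1 | p Term1; Term1 ::= Term Term1 | eps

Left recursion appears on Term.
For Term: α = {Term}, β = {q, p}. Rewrite as Term → β Term1 and Term1 → α Term1 | ε.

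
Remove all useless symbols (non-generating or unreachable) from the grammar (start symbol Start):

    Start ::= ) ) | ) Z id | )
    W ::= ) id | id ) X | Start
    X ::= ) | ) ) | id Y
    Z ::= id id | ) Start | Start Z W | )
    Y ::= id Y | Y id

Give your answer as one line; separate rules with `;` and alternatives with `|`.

Start ::= ) ) | ) Z id | ); W ::= ) id | id ) X | Start; X ::= ) | ) ); Z ::= id id | ) Start | Start Z W | )

Generating nonterminals: {Start, W, X, Z}.
Reachable from Start after that: {Start, W, X, Z}.
Removed useless symbols: {Y} and every production mentioning them.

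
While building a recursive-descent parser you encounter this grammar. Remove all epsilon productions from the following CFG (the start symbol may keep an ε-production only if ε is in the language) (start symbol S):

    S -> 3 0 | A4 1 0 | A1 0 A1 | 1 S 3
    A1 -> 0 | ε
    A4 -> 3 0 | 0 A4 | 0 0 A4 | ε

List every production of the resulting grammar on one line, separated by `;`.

S -> 3 0 | A4 1 0 | 1 0 | A1 0 A1 | A1 0 | 0 A1 | 0 | 1 S 3; A1 -> 0; A4 -> 3 0 | 0 A4 | 0 | 0 0 A4 | 0 0

The nullable symbols are {A1, A4}.
ε ∉ L(G), so no ε-production is kept.
Add the nullable-subset variants: S → A4 1 0 gives A4 1 0 | 1 0. S → A1 0 A1 gives A1 0 A1 | A1 0 | 0 A1 | 0. A4 → 0 A4 gives 0 A4 | 0. A4 → 0 0 A4 gives 0 0 A4 | 0 0.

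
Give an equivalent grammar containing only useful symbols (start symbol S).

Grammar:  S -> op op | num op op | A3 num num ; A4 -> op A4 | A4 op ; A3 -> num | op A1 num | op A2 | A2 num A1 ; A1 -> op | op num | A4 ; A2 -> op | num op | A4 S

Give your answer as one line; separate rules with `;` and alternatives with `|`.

Generating nonterminals: {A1, A2, A3, S}.
Reachable from S after that: {A1, A2, A3, S}.
Removed useless symbols: {A4} and every production mentioning them.

S -> op op | num op op | A3 num num; A3 -> num | op A1 num | op A2 | A2 num A1; A1 -> op | op num; A2 -> op | num op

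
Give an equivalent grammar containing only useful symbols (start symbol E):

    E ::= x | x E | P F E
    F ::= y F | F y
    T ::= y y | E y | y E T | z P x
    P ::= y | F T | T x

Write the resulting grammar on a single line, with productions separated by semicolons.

Generating nonterminals: {E, P, T}.
Reachable from E after that: {E}.
Removed useless symbols: {F, P, T} and every production mentioning them.

E ::= x | x E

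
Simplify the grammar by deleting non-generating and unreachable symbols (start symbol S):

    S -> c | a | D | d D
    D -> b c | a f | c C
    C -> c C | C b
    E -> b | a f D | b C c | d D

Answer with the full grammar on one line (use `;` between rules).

S -> c | a | D | d D; D -> b c | a f

Generating nonterminals: {D, E, S}.
Reachable from S after that: {D, S}.
Removed useless symbols: {C, E} and every production mentioning them.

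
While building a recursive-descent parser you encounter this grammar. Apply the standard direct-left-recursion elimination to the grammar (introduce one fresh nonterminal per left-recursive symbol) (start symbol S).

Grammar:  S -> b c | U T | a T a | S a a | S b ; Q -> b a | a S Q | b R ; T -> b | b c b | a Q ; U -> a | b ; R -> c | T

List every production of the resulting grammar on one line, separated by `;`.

S -> b c S' | U T S' | a T a S'; Q -> b a | a S Q | b R; T -> b | b c b | a Q; U -> a | b; R -> c | T; S' -> a a S' | b S' | ε

Left recursion appears on S.
For S: α = {a a, b}, β = {b c, U T, a T a}. Rewrite as S → β S' and S' → α S' | ε.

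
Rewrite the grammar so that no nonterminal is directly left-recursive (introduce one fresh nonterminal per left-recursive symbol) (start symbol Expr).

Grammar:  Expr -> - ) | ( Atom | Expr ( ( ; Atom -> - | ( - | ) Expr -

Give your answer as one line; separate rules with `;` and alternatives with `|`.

Expr -> - ) Expr1 | ( Atom Expr1; Atom -> - | ( - | ) Expr -; Expr1 -> ( ( Expr1 | eps

Expr is directly left-recursive.
For Expr: α = {( (}, β = {- ), ( Atom}. Rewrite as Expr → β Expr1 and Expr1 → α Expr1 | ε.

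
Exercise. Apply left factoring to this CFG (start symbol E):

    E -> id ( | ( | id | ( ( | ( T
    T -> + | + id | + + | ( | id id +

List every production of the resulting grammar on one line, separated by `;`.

E has alternatives sharing prefix '(': factor to E → ( E' with E' → ε | ( | T.
E has alternatives sharing prefix 'id': factor to E → id E'' with E'' → ( | ε.
T has alternatives sharing prefix '+': factor to T → + T' with T' → ε | id | +.

E -> ( E' | id E''; T -> ( | id id + | + T'; E' -> ε | ( | T; E'' -> ( | ε; T' -> ε | id | +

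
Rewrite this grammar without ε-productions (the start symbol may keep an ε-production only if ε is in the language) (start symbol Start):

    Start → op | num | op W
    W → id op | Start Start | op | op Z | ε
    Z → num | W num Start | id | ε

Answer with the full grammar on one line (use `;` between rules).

Start → op | num | op W; W → id op | Start Start | op | op Z; Z → num | W num Start | num Start | id

The nullable symbols are {W, Z}.
ε ∉ L(G), so no ε-production is kept.
For each production, add variants omitting each subset of nullable occurrences: Z → W num Start gives W num Start | num Start.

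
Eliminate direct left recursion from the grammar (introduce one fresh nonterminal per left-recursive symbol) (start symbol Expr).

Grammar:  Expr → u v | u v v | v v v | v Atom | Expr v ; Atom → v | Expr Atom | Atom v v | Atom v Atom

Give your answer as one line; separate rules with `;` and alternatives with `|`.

Expr → u v Expr1 | u v v Expr1 | v v v Expr1 | v Atom Expr1; Atom → v Atom1 | Expr Atom Atom1; Expr1 → v Expr1 | ε; Atom1 → v v Atom1 | v Atom Atom1 | ε

Left recursion appears on Expr, Atom.
For Expr: α = {v}, β = {u v, u v v, v v v, v Atom}. Rewrite as Expr → β Expr1 and Expr1 → α Expr1 | ε.
For Atom: α = {v v, v Atom}, β = {v, Expr Atom}. Rewrite as Atom → β Atom1 and Atom1 → α Atom1 | ε.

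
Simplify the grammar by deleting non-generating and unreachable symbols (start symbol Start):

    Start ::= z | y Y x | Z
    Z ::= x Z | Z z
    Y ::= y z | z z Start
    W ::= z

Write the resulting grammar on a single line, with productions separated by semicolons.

Generating nonterminals: {Start, W, Y}.
Reachable from Start after that: {Start, Y}.
Removed useless symbols: {W, Z} and every production mentioning them.

Start ::= z | y Y x; Y ::= y z | z z Start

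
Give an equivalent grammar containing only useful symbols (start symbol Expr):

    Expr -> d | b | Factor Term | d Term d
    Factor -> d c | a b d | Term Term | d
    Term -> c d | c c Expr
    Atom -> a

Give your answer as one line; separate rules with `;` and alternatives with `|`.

Expr -> d | b | Factor Term | d Term d; Factor -> d c | a b d | Term Term | d; Term -> c d | c c Expr

Generating nonterminals: {Atom, Expr, Factor, Term}.
Reachable from Expr after that: {Expr, Factor, Term}.
Removed useless symbols: {Atom} and every production mentioning them.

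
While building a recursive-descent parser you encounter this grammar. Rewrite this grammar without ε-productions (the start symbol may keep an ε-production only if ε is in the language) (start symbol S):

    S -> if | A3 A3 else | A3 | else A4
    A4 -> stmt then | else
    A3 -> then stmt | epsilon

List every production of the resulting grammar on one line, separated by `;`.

S -> if | A3 A3 else | A3 else | else | A3 | else A4 | ε; A4 -> stmt then | else; A3 -> then stmt

The nullable symbols are {A3, S}.
ε ∈ L(G) since S is nullable, so keep S → ε.
Add the nullable-subset variants: S → A3 A3 else gives A3 A3 else | A3 else | else.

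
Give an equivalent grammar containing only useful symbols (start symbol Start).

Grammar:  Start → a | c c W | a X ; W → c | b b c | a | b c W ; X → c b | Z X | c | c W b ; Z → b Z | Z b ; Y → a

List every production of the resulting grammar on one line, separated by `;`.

Generating nonterminals: {Start, W, X, Y}.
Reachable from Start after that: {Start, W, X}.
Removed useless symbols: {Y, Z} and every production mentioning them.

Start → a | c c W | a X; W → c | b b c | a | b c W; X → c b | c | c W b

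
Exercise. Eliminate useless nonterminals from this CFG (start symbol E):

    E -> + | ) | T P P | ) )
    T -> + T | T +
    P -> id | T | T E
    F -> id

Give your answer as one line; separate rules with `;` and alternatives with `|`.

E -> + | ) | ) )

Generating nonterminals: {E, F, P}.
Reachable from E after that: {E}.
Removed useless symbols: {F, P, T} and every production mentioning them.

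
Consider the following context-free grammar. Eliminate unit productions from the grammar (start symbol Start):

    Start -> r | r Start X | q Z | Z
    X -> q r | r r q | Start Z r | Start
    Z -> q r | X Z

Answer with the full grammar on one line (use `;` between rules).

Start -> q r | X Z | r | r Start X | q Z; X -> q r | X Z | r | r Start X | q Z | r r q | Start Z r; Z -> q r | X Z

Unit pairs: Start ⇒* {Z}; X ⇒* {Start, Z}.
Replace each nonterminal's rules with the union of the non-unit rules of every nonterminal it unit-derives.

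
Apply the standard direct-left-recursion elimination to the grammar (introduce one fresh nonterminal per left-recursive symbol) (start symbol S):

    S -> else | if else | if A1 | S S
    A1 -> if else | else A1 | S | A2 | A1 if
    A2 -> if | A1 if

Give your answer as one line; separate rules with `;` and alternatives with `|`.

Directly left-recursive nonterminals: S, A1.
For S: α = {S}, β = {else, if else, if A1}. Rewrite as S → β S' and S' → α S' | ε.
For A1: α = {if}, β = {if else, else A1, S, A2}. Rewrite as A1 → β A1' and A1' → α A1' | ε.

S -> else S' | if else S' | if A1 S'; A1 -> if else A1' | else A1 A1' | S A1' | A2 A1'; A2 -> if | A1 if; S' -> S S' | ε; A1' -> if A1' | ε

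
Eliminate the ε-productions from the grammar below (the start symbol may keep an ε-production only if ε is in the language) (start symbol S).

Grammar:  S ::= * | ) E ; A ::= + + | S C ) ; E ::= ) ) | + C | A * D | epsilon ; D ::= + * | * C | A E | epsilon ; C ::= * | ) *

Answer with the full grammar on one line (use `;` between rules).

Nullable set = {D, E}.
ε ∉ L(G), so no ε-production is kept.
Add the nullable-subset variants: S → ) E gives ) E | ). E → A * D gives A * D | A *. D → A E gives A E | A.

S ::= * | ) E | ); A ::= + + | S C ); E ::= ) ) | + C | A * D | A *; D ::= + * | * C | A E | A; C ::= * | ) *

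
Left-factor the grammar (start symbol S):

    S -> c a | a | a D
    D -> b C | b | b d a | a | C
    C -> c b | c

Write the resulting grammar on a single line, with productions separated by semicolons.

S -> c a | a S'; D -> a | C | b D'; C -> c C'; S' -> ε | D; D' -> C | ε | d a; C' -> b | ε

S has alternatives sharing prefix 'a': factor to S → a S' with S' → ε | D.
D has alternatives sharing prefix 'b': factor to D → b D' with D' → C | ε | d a.
C has alternatives sharing prefix 'c': factor to C → c C' with C' → b | ε.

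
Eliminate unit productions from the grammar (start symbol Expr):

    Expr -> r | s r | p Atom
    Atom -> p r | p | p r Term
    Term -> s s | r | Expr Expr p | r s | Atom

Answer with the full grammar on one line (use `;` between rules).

Unit pairs: Term ⇒* {Atom}.
Replace each nonterminal's rules with the union of the non-unit rules of every nonterminal it unit-derives.

Expr -> r | s r | p Atom; Atom -> p r | p | p r Term; Term -> s s | r | Expr Expr p | r s | p r | p | p r Term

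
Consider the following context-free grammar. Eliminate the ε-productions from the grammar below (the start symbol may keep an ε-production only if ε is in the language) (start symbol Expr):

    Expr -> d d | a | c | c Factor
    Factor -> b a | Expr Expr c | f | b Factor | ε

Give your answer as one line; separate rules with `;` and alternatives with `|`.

Expr -> d d | a | c | c Factor; Factor -> b a | Expr Expr c | f | b Factor | b

The nullable symbols are {Factor}.
ε ∉ L(G), so no ε-production is kept.
Expand every rule over subsets of its nullable positions: Factor → b Factor gives b Factor | b.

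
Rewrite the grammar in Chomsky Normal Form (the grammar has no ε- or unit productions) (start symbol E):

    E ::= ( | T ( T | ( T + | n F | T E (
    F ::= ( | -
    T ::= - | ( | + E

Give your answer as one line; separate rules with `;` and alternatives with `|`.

Introduce a nonterminal for each terminal appearing in a rule of length ≥ 2: X1 → (, X2 → +, X3 → n.
Binarize each right-hand side of length ≥ 3 by chaining fresh nonterminals (Y1, Y2, …): affected rules were E → T X1 T; E → X1 T X2; E → T E X1.

E ::= ( | T Y1 | X1 Y2 | X3 F | T Y3; F ::= ( | -; T ::= - | ( | X2 E; X1 ::= (; X2 ::= +; X3 ::= n; Y1 ::= X1 T; Y2 ::= T X2; Y3 ::= E X1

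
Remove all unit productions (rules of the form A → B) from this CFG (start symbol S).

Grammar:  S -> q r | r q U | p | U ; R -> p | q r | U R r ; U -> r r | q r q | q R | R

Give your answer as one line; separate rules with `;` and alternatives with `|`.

Unit pairs: S ⇒* {R, U}; U ⇒* {R}.
Replace each nonterminal's rules with the union of the non-unit rules of every nonterminal it unit-derives.

S -> r r | q r q | q R | q r | r q U | p | U R r; R -> p | q r | U R r; U -> r r | q r q | q R | p | q r | U R r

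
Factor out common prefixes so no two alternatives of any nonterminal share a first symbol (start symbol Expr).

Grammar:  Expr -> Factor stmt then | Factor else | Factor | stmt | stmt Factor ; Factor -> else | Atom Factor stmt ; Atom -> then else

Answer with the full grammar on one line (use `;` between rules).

Expr has alternatives sharing prefix 'Factor': factor to Expr → Factor Expr1 with Expr1 → stmt then | else | ε.
Expr has alternatives sharing prefix 'stmt': factor to Expr → stmt Expr2 with Expr2 → ε | Factor.

Expr -> Factor Expr1 | stmt Expr2; Factor -> else | Atom Factor stmt; Atom -> then else; Expr1 -> stmt then | else | ε; Expr2 -> ε | Factor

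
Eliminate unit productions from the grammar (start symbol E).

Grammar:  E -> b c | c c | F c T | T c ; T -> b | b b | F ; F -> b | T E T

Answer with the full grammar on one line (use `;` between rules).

Unit pairs: T ⇒* {F}.
Replace each nonterminal's rules with the union of the non-unit rules of every nonterminal it unit-derives.

E -> b c | c c | F c T | T c; T -> b | T E T | b b; F -> b | T E T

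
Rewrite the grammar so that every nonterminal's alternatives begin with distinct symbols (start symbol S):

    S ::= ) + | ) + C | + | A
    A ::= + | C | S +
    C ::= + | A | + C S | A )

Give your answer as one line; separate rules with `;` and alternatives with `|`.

S has alternatives sharing prefix ') +': factor to S → ) + S' with S' → ε | C.
C has alternatives sharing prefix '+': factor to C → + C' with C' → ε | C S.
C has alternatives sharing prefix 'A': factor to C → A C'' with C'' → ε | ).

S ::= + | A | ) + S'; A ::= + | C | S +; C ::= + C' | A C''; S' ::= eps | C; C' ::= eps | C S; C'' ::= eps | )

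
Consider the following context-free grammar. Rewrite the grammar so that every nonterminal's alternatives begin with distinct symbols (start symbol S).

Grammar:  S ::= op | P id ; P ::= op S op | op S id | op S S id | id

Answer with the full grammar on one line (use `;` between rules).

S ::= op | P id; P ::= id | op S P'; P' ::= op | id | S id

P has alternatives sharing prefix 'op S': factor to P → op S P' with P' → op | id | S id.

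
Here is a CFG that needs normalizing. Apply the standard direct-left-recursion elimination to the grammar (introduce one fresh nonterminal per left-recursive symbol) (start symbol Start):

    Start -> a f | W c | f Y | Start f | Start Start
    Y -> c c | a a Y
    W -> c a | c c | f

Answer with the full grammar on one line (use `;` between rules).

Start -> a f Start1 | W c Start1 | f Y Start1; Y -> c c | a a Y; W -> c a | c c | f; Start1 -> f Start1 | Start Start1 | ε

Directly left-recursive nonterminal: Start.
For Start: α = {f, Start}, β = {a f, W c, f Y}. Rewrite as Start → β Start1 and Start1 → α Start1 | ε.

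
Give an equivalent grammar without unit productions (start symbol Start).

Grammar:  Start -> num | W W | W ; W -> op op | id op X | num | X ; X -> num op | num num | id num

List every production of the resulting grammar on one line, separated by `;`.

Start -> num | W W | num op | num num | id num | op op | id op X; W -> num op | num num | id num | op op | id op X | num; X -> num op | num num | id num

Unit pairs: Start ⇒* {W, X}; W ⇒* {X}.
Replace each nonterminal's rules with the union of the non-unit rules of every nonterminal it unit-derives.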